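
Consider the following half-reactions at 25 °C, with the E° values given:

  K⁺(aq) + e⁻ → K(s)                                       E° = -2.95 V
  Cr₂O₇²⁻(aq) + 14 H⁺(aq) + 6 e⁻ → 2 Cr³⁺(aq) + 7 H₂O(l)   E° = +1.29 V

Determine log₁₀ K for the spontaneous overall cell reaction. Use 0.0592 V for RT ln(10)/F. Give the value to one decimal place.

429.7

Cathode: Cr₂O₇²⁻/Cr³⁺; anode: K⁺/K. E°cell = +4.24 V, n = 6.
log K = nE°cell / 0.0592 = (6)(+4.24) / 0.0592 = 429.7.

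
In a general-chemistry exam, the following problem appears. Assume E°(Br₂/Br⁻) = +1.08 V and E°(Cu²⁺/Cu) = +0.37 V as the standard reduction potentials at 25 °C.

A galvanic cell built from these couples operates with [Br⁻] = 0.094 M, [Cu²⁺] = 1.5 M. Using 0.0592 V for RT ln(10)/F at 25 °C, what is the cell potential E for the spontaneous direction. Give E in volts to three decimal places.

Br₂/Br⁻ is the cathode (higher E°), Cu²⁺/Cu the anode: E°cell = +1.08 − (+0.37) = +0.71 V, n = 2.
Overall: Br₂(l) + Cu(s) → 2 Br⁻(aq) + Cu²⁺(aq)
Q = [Br⁻]^2·[Cu²⁺]; log Q = -1.878.
E = E° − (0.0592/n) log Q = +0.71 − (0.0592/2)(-1.878) = +0.766 V.

+0.766 V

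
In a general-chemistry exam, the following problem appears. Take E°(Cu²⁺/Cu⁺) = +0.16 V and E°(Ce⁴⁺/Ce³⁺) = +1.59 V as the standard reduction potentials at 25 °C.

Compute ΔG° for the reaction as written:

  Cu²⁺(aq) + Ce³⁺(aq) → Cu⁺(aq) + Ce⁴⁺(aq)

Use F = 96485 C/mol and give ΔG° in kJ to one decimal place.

+138.0 kJ

As written, Cu²⁺/Cu⁺ is reduced (cathode) and Ce⁴⁺/Ce³⁺ is oxidised (anode), so E°cell = (+0.16) − (+1.59) = -1.43 V.
Balancing electrons gives n = 1.
ΔG° = −nFE° = −(1)(96485)(-1.43) = 137,974 J = +138.0 kJ.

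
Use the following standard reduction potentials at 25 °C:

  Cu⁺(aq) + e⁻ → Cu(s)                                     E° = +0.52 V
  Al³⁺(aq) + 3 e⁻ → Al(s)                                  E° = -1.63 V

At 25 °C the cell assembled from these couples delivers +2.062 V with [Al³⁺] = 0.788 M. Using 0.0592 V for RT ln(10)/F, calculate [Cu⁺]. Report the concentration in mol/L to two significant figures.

Cu⁺/Cu is the cathode, Al³⁺/Al the anode: E°cell = +2.15 V, n = 3.
Overall reaction: 3 Cu⁺(aq) + Al(s) → 3 Cu(s) + Al³⁺(aq); Q = [Al³⁺]^1/[Cu⁺]^3.
From E = E° − (0.0592/n) log Q: log Q = (E° − E)·n/0.0592 = (+2.15 − (+2.062))·3/0.0592 = 4.4595.
So 3·log[Cu⁺] = 1·log(0.788) − log Q = -0.1035 − (4.4595) = -4.5630; log[Cu⁺] = -4.5630 / 3 = -1.5210; [Cu⁺] = 10^(-1.5210) ≈ 0.030 M.

0.030 M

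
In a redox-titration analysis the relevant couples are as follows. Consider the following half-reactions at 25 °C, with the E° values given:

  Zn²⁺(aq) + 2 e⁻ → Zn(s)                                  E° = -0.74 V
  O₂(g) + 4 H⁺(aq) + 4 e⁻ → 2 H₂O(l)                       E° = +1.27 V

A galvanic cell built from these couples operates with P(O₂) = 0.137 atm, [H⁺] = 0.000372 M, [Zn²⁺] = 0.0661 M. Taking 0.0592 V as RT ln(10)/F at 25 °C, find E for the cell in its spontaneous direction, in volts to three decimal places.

+1.829 V

O₂/H₂O is the cathode (higher E°), Zn²⁺/Zn the anode: E°cell = +1.27 − (-0.74) = +2.01 V, n = 4.
Overall: O₂(g) + 4 H⁺(aq) + 2 Zn(s) → 2 H₂O(l) + 2 Zn²⁺(aq)
Q = [Zn²⁺]^2 / (P(O₂)·[H⁺]^4); log Q = 12.222.
E = E° − (0.0592/n) log Q = +2.01 − (0.0592/4)(12.222) = +1.829 V.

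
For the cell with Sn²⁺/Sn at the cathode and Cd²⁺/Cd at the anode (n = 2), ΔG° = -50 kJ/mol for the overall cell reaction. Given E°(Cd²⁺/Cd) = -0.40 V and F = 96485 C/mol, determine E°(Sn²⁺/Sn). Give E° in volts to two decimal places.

E°cell = −ΔG°/(nF) = −(-50×10³)/((2)(96485)) = +0.259 V.
Since Sn²⁺/Sn is the cathode and Cd²⁺/Cd the anode, E°cell = E°(Sn²⁺/Sn) − E°(Cd²⁺/Cd).
So E°(Sn²⁺/Sn) = E°cell + E°(Cd²⁺/Cd) = +0.259 + (-0.40) = -0.14 V.

-0.14 V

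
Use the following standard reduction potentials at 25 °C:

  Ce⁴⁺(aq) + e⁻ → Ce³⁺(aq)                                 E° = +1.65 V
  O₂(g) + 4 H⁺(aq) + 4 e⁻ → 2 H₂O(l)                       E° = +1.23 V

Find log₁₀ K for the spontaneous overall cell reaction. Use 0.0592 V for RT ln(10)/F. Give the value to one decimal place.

28.4

Cathode: Ce⁴⁺/Ce³⁺; anode: O₂/H₂O. E°cell = +0.42 V, n = 4.
log K = nE°cell / 0.0592 = (4)(+0.42) / 0.0592 = 28.4.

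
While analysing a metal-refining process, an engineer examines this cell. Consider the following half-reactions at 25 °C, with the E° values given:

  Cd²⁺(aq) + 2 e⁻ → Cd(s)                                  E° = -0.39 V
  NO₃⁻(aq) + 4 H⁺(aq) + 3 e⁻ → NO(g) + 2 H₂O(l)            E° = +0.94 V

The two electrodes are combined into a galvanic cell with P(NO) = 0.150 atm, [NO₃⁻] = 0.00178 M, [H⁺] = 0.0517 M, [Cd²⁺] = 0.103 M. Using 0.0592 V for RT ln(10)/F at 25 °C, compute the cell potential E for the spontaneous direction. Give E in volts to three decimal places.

NO₃⁻/NO is the cathode (higher E°), Cd²⁺/Cd the anode: E°cell = +0.94 − (-0.39) = +1.33 V, n = 6.
Overall: 2 NO₃⁻(aq) + 8 H⁺(aq) + 3 Cd(s) → 2 NO(g) + 4 H₂O(l) + 3 Cd²⁺(aq)
Q = P(NO)^2·[Cd²⁺]^3 / ([NO₃⁻]^2·[H⁺]^8); log Q = 11.182.
E = E° − (0.0592/n) log Q = +1.33 − (0.0592/6)(11.182) = +1.220 V.

+1.220 V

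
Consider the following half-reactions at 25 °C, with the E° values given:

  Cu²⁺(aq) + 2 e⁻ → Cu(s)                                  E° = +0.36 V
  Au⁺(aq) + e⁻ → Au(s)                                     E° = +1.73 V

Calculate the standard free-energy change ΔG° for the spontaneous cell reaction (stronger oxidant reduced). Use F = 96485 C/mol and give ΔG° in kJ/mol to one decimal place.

-264.4 kJ/mol

Au⁺/Au (E° = +1.73 V) is the cathode; Cu²⁺/Cu (E° = +0.36 V) is the anode, so E°cell = +1.37 V.
Balancing electrons gives n = 2 (lcm of 1 and 2).
ΔG° = −nFE° = −(2)(96485)(+1.37) = -264,369 J = -264.4 kJ/mol.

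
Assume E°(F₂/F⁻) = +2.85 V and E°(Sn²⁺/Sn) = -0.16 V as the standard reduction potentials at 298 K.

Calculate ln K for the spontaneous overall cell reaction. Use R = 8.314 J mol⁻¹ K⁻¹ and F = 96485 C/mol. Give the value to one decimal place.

Cathode: F₂/F⁻; anode: Sn²⁺/Sn. E°cell = (+2.85) − (-0.16) = +3.01 V, with n = 2.
ΔG° = −nFE° = −RT ln K, so ln K = nFE°/(RT) = (2)(96485)(+3.01) / ((8.314)(298)) = 234.439.

234.4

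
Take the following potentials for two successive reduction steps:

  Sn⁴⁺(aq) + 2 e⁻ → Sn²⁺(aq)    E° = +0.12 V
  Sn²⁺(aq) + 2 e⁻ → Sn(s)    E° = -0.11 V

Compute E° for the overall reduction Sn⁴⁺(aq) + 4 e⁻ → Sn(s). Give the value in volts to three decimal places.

+0.005 V

Since ΔG° = −nFE° is additive over sequential reductions, n₃E°₃ = n₁E°₁ + n₂E°₂.
E°₃ = (2×+0.12 + 2×-0.11) / 4 = (+0.020) / 4 = +0.005 V.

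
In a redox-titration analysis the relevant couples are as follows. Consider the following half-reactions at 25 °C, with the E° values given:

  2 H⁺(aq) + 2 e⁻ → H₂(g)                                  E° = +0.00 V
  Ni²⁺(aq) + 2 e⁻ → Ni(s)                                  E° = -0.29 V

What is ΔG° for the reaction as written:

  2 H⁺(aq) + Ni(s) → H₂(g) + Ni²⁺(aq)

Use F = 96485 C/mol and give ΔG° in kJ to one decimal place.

-56.0 kJ

As written, H⁺/H₂ is reduced (cathode) and Ni²⁺/Ni is oxidised (anode), so E°cell = (+0.00) − (-0.29) = +0.29 V.
Balancing electrons gives n = 2.
ΔG° = −nFE° = −(2)(96485)(+0.29) = -55,961 J = -56.0 kJ.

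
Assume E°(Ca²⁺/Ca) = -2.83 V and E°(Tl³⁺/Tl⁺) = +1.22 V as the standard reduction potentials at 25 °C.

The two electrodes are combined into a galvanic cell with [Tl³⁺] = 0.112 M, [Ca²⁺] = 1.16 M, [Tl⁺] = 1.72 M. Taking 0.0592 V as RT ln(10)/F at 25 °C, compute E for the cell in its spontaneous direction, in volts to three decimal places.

Tl³⁺/Tl⁺ is the cathode (higher E°), Ca²⁺/Ca the anode: E°cell = +1.22 − (-2.83) = +4.05 V, n = 2.
Overall: Tl³⁺(aq) + Ca(s) → Tl⁺(aq) + Ca²⁺(aq)
Q = [Tl⁺]·[Ca²⁺] / ([Tl³⁺]); log Q = 1.251.
E = E° − (0.0592/n) log Q = +4.05 − (0.0592/2)(1.251) = +4.013 V.

+4.013 V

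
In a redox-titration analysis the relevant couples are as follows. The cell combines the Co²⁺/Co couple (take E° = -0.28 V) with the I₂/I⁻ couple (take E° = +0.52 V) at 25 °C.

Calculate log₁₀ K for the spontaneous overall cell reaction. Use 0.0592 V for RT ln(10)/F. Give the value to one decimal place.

27.0

Cathode: I₂/I⁻; anode: Co²⁺/Co. E°cell = +0.80 V, n = 2.
log K = nE°cell / 0.0592 = (2)(+0.80) / 0.0592 = 27.0.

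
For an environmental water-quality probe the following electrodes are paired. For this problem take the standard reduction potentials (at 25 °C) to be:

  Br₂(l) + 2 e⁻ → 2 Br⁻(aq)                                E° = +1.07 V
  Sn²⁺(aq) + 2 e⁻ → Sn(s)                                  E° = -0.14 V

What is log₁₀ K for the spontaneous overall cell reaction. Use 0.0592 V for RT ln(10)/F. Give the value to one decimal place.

Cathode: Br₂/Br⁻; anode: Sn²⁺/Sn. E°cell = +1.21 V, n = 2.
log K = nE°cell / 0.0592 = (2)(+1.21) / 0.0592 = 40.9.

40.9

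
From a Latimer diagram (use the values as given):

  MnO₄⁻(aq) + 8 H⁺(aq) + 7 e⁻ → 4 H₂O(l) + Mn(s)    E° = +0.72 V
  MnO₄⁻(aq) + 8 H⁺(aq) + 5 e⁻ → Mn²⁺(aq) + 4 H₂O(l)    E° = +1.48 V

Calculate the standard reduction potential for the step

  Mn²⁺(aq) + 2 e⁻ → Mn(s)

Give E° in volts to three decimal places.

Sequential free energies add, so n₃E°₃ = n₁E°₁ + n₂E°₂.
With n₃ = 7, and the known step contributing 5×(+1.48) V, the unknown satisfies 2·E° = 7×(+0.72) − 5×(+1.48) = -2.360.
E° = -2.360 / 2 = -1.180 V.

-1.180 V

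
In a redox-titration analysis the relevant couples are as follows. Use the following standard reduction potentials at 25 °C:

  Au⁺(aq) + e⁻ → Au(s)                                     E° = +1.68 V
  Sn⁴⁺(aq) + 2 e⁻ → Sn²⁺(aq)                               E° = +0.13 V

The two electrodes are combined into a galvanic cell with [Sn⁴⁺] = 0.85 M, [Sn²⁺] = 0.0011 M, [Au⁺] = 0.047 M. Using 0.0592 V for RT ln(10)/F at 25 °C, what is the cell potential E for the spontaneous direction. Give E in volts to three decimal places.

Au⁺/Au is the cathode (higher E°), Sn⁴⁺/Sn²⁺ the anode: E°cell = +1.68 − (+0.13) = +1.55 V, n = 2.
Overall: 2 Au⁺(aq) + Sn²⁺(aq) → 2 Au(s) + Sn⁴⁺(aq)
Q = [Sn⁴⁺] / ([Au⁺]^2·[Sn²⁺]); log Q = 5.544.
E = E° − (0.0592/n) log Q = +1.55 − (0.0592/2)(5.544) = +1.386 V.

+1.386 V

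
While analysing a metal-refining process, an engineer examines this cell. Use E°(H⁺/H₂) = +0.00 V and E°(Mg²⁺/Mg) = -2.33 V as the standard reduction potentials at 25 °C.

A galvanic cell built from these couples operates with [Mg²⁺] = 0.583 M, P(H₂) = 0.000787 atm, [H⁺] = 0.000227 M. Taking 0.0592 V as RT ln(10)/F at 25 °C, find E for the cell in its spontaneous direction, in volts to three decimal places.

H⁺/H₂ is the cathode (higher E°), Mg²⁺/Mg the anode: E°cell = +0.00 − (-2.33) = +2.33 V, n = 2.
Overall: 2 H⁺(aq) + Mg(s) → H₂(g) + Mg²⁺(aq)
Q = P(H₂)·[Mg²⁺] / ([H⁺]^2); log Q = 3.950.
E = E° − (0.0592/n) log Q = +2.33 − (0.0592/2)(3.950) = +2.213 V.

+2.213 V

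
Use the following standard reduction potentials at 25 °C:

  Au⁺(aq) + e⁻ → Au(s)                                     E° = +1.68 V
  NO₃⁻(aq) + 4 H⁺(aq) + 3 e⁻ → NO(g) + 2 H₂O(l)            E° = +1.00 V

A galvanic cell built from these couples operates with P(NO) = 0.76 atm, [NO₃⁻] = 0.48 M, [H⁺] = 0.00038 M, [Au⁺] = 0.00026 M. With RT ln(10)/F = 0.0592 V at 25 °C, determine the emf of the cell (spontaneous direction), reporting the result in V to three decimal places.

+0.742 V

Au⁺/Au is the cathode (higher E°), NO₃⁻/NO the anode: E°cell = +1.68 − (+1.00) = +0.68 V, n = 3.
Overall: 3 Au⁺(aq) + NO(g) + 2 H₂O(l) → 3 Au(s) + NO₃⁻(aq) + 4 H⁺(aq)
Q = [NO₃⁻]·[H⁺]^4 / ([Au⁺]^3·P(NO)); log Q = -3.125.
E = E° − (0.0592/n) log Q = +0.68 − (0.0592/3)(-3.125) = +0.742 V.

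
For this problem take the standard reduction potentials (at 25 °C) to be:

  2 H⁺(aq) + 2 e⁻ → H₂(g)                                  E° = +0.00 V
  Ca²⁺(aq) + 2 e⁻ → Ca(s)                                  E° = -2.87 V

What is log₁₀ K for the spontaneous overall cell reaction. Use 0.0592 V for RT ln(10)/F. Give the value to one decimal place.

Cathode: H⁺/H₂; anode: Ca²⁺/Ca. E°cell = +2.87 V, n = 2.
log K = nE°cell / 0.0592 = (2)(+2.87) / 0.0592 = 97.0.

97.0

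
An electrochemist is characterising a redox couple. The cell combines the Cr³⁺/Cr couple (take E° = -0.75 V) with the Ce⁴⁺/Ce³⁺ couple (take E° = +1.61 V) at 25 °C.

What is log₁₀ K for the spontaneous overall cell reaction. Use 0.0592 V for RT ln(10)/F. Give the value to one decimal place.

119.6

Cathode: Ce⁴⁺/Ce³⁺; anode: Cr³⁺/Cr. E°cell = +2.36 V, n = 3.
log K = nE°cell / 0.0592 = (3)(+2.36) / 0.0592 = 119.6.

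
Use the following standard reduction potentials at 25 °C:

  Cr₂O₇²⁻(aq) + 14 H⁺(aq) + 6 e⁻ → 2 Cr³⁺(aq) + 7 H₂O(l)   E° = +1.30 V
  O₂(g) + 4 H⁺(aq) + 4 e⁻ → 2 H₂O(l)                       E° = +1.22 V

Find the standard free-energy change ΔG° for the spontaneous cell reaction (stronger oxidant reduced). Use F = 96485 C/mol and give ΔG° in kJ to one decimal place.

-92.6 kJ

Cr₂O₇²⁻/Cr³⁺ (E° = +1.30 V) is the cathode; O₂/H₂O (E° = +1.22 V) is the anode, so E°cell = +0.08 V.
Balancing electrons gives n = 12 (lcm of 6 and 4).
ΔG° = −nFE° = −(12)(96485)(+0.08) = -92,626 J = -92.6 kJ.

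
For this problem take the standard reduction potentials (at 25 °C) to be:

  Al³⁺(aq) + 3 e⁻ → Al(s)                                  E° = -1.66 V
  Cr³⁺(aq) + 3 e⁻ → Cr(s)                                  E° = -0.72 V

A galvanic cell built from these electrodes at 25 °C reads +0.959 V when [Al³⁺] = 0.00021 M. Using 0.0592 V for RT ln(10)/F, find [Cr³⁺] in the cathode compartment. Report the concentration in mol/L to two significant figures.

Cr³⁺/Cr is the cathode, Al³⁺/Al the anode: E°cell = +0.94 V, n = 3.
Overall reaction: Cr³⁺(aq) + Al(s) → Cr(s) + Al³⁺(aq); Q = [Al³⁺]^1/[Cr³⁺]^1.
From E = E° − (0.0592/n) log Q: log Q = (E° − E)·n/0.0592 = (+0.94 − (+0.959))·3/0.0592 = -0.9628.
So 1·log[Cr³⁺] = 1·log(0.00021) − log Q = -3.6778 − (-0.9628) = -2.7150; [Cr³⁺] = 10^(-2.7150) ≈ 0.0019 M.

0.0019 M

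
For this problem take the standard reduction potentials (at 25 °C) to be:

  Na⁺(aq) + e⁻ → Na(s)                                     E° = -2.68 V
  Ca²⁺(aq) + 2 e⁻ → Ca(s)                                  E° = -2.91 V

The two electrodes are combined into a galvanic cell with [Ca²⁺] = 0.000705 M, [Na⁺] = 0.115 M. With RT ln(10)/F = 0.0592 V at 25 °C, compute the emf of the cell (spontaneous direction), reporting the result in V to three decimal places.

+0.268 V

Na⁺/Na is the cathode (higher E°), Ca²⁺/Ca the anode: E°cell = -2.68 − (-2.91) = +0.23 V, n = 2.
Overall: 2 Na⁺(aq) + Ca(s) → 2 Na(s) + Ca²⁺(aq)
Q = [Ca²⁺] / ([Na⁺]^2); log Q = -1.273.
E = E° − (0.0592/n) log Q = +0.23 − (0.0592/2)(-1.273) = +0.268 V.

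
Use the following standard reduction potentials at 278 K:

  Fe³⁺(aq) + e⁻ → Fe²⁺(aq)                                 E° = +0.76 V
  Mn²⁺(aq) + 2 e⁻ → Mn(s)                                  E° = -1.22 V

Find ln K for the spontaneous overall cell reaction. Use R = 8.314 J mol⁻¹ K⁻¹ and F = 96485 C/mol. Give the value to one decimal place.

165.3

Cathode: Fe³⁺/Fe²⁺; anode: Mn²⁺/Mn. E°cell = (+0.76) − (-1.22) = +1.98 V, with n = 2.
ΔG° = −nFE° = −RT ln K, so ln K = nFE°/(RT) = (2)(96485)(+1.98) / ((8.314)(278)) = 165.310.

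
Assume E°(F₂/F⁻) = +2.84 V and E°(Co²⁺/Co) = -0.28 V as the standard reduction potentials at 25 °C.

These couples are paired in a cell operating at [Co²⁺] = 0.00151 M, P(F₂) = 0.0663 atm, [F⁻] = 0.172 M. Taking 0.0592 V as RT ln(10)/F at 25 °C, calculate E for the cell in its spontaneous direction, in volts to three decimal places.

F₂/F⁻ is the cathode (higher E°), Co²⁺/Co the anode: E°cell = +2.84 − (-0.28) = +3.12 V, n = 2.
Overall: F₂(g) + Co(s) → 2 F⁻(aq) + Co²⁺(aq)
Q = [F⁻]^2·[Co²⁺] / (P(F₂)); log Q = -3.171.
E = E° − (0.0592/n) log Q = +3.12 − (0.0592/2)(-3.171) = +3.214 V.

+3.214 V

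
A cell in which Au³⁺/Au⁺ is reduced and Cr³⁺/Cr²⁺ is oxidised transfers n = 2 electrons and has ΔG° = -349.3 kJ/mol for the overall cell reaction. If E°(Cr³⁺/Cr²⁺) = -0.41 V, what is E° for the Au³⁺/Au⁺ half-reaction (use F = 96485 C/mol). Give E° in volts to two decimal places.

+1.40 V

E°cell = −ΔG°/(nF) = −(-349.3×10³)/((2)(96485)) = +1.810 V.
Since Au³⁺/Au⁺ is the cathode and Cr³⁺/Cr²⁺ the anode, E°cell = E°(Au³⁺/Au⁺) − E°(Cr³⁺/Cr²⁺).
So E°(Au³⁺/Au⁺) = E°cell + E°(Cr³⁺/Cr²⁺) = +1.810 + (-0.41) = +1.40 V.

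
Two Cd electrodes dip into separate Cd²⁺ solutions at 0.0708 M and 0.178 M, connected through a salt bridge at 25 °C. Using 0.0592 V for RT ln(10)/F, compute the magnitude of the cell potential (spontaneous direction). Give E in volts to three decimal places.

+0.012 V

For a concentration cell E°cell = 0. The 0.178 M side is the cathode (reduction is favoured where [Cd²⁺] is higher).
With n = 2, E = −(0.0592/2) log([Cd²⁺]ₐₙ/[Cd²⁺]꜀ₐₜ) = −(0.0592/2) log(0.0708/0.178) = −(0.0592/2)(-0.400) = +0.012 V.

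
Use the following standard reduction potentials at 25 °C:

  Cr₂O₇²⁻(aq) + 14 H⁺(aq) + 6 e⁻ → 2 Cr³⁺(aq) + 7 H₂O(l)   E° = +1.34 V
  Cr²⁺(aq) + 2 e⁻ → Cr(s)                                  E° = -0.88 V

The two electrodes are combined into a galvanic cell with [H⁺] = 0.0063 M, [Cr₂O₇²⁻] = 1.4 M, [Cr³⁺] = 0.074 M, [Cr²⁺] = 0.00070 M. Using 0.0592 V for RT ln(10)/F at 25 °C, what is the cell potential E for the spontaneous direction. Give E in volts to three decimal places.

Cr₂O₇²⁻/Cr³⁺ is the cathode (higher E°), Cr²⁺/Cr the anode: E°cell = +1.34 − (-0.88) = +2.22 V, n = 6.
Overall: Cr₂O₇²⁻(aq) + 14 H⁺(aq) + 3 Cr(s) → 2 Cr³⁺(aq) + 7 H₂O(l) + 3 Cr²⁺(aq)
Q = [Cr³⁺]^2·[Cr²⁺]^3 / ([Cr₂O₇²⁻]·[H⁺]^14); log Q = 18.937.
E = E° − (0.0592/n) log Q = +2.22 − (0.0592/6)(18.937) = +2.033 V.

+2.033 V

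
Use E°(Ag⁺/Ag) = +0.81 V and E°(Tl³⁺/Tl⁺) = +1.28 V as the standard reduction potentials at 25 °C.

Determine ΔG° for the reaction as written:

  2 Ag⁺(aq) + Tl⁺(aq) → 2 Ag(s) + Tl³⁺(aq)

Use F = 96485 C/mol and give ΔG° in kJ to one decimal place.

As written, Ag⁺/Ag is reduced (cathode) and Tl³⁺/Tl⁺ is oxidised (anode), so E°cell = (+0.81) − (+1.28) = -0.47 V.
Balancing electrons gives n = 2.
ΔG° = −nFE° = −(2)(96485)(-0.47) = 90,696 J = +90.7 kJ.

+90.7 kJ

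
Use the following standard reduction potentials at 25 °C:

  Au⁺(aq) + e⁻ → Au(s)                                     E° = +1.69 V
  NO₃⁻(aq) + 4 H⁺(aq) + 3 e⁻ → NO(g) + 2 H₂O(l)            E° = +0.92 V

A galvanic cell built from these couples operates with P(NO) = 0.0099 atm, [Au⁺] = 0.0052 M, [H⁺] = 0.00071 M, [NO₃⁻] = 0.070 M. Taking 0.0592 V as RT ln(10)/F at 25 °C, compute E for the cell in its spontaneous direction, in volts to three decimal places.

Au⁺/Au is the cathode (higher E°), NO₃⁻/NO the anode: E°cell = +1.69 − (+0.92) = +0.77 V, n = 3.
Overall: 3 Au⁺(aq) + NO(g) + 2 H₂O(l) → 3 Au(s) + NO₃⁻(aq) + 4 H⁺(aq)
Q = [NO₃⁻]·[H⁺]^4 / ([Au⁺]^3·P(NO)); log Q = -4.894.
E = E° − (0.0592/n) log Q = +0.77 − (0.0592/3)(-4.894) = +0.867 V.

+0.867 V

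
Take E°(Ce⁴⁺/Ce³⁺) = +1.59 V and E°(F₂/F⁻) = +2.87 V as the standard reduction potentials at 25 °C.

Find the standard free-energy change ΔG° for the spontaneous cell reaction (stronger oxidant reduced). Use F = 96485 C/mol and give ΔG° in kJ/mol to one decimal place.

-247.0 kJ/mol

F₂/F⁻ (E° = +2.87 V) is the cathode; Ce⁴⁺/Ce³⁺ (E° = +1.59 V) is the anode, so E°cell = +1.28 V.
Balancing electrons gives n = 2 (lcm of 2 and 1).
ΔG° = −nFE° = −(2)(96485)(+1.28) = -247,002 J = -247.0 kJ/mol.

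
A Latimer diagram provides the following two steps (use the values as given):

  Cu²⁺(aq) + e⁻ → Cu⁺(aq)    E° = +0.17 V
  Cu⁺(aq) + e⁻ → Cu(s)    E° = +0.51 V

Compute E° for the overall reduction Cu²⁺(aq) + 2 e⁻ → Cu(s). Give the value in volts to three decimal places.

+0.340 V

Adding the free-energy changes (−nFE°) of the two steps gives −n₃FE°₃ = −n₁FE°₁ − n₂FE°₂.
E°₃ = (1×+0.17 + 1×+0.51) / 2 = (+0.680) / 2 = +0.340 V.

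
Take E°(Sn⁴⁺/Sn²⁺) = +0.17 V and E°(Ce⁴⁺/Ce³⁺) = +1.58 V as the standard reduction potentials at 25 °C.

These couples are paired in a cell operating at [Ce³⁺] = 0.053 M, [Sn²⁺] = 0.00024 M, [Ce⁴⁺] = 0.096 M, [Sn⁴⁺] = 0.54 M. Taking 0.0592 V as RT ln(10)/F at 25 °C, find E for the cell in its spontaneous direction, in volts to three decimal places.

+1.326 V

Ce⁴⁺/Ce³⁺ is the cathode (higher E°), Sn⁴⁺/Sn²⁺ the anode: E°cell = +1.58 − (+0.17) = +1.41 V, n = 2.
Overall: 2 Ce⁴⁺(aq) + Sn²⁺(aq) → 2 Ce³⁺(aq) + Sn⁴⁺(aq)
Q = [Ce³⁺]^2·[Sn⁴⁺] / ([Ce⁴⁺]^2·[Sn²⁺]); log Q = 2.836.
E = E° − (0.0592/n) log Q = +1.41 − (0.0592/2)(2.836) = +1.326 V.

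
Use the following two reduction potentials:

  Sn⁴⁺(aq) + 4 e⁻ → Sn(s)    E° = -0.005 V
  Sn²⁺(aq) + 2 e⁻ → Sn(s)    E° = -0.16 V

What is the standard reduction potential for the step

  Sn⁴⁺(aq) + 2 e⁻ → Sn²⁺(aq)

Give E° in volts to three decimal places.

Sequential free energies add, so n₃E°₃ = n₁E°₁ + n₂E°₂.
With n₃ = 4, and the known step contributing 2×(-0.16) V, the unknown satisfies 2·E° = 4×(-0.005) − 2×(-0.16) = +0.300.
E° = +0.300 / 2 = +0.150 V.

+0.150 V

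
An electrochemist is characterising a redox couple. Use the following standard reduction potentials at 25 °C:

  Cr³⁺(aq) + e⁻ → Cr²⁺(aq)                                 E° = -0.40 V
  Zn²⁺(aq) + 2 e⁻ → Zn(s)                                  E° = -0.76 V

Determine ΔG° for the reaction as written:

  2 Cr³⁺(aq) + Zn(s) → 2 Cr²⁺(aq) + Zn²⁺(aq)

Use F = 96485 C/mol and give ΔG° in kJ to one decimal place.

-69.5 kJ

As written, Cr³⁺/Cr²⁺ is reduced (cathode) and Zn²⁺/Zn is oxidised (anode), so E°cell = (-0.40) − (-0.76) = +0.36 V.
Balancing electrons gives n = 2.
ΔG° = −nFE° = −(2)(96485)(+0.36) = -69,469 J = -69.5 kJ.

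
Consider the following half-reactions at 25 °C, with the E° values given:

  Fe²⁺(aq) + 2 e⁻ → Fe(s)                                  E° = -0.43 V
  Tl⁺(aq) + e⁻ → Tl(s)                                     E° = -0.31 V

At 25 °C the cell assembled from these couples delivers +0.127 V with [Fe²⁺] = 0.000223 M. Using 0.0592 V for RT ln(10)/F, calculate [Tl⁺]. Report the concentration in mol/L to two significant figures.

0.020 M

Tl⁺/Tl is the cathode, Fe²⁺/Fe the anode: E°cell = +0.12 V, n = 2.
Overall reaction: 2 Tl⁺(aq) + Fe(s) → 2 Tl(s) + Fe²⁺(aq); Q = [Fe²⁺]^1/[Tl⁺]^2.
From E = E° − (0.0592/n) log Q: log Q = (E° − E)·n/0.0592 = (+0.12 − (+0.127))·2/0.0592 = -0.2365.
So 2·log[Tl⁺] = 1·log(0.000223) − log Q = -3.6517 − (-0.2365) = -3.4152; log[Tl⁺] = -3.4152 / 2 = -1.7076; [Tl⁺] = 10^(-1.7076) ≈ 0.020 M.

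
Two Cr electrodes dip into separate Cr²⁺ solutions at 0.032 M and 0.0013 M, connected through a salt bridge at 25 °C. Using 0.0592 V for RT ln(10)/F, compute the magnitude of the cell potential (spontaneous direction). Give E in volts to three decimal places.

+0.041 V

For a concentration cell E°cell = 0. The 0.032 M side is the cathode (reduction is favoured where [Cr²⁺] is higher).
With n = 2, E = −(0.0592/2) log([Cr²⁺]ₐₙ/[Cr²⁺]꜀ₐₜ) = −(0.0592/2) log(0.0013/0.032) = −(0.0592/2)(-1.391) = +0.041 V.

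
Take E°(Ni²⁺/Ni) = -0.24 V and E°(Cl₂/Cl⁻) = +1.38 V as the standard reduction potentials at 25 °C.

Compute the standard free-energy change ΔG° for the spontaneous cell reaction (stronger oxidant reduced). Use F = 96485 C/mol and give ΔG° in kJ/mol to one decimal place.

Cl₂/Cl⁻ (E° = +1.38 V) is the cathode; Ni²⁺/Ni (E° = -0.24 V) is the anode, so E°cell = +1.62 V.
Balancing electrons gives n = 2 (lcm of 2 and 2).
ΔG° = −nFE° = −(2)(96485)(+1.62) = -312,611 J = -312.6 kJ/mol.

-312.6 kJ/mol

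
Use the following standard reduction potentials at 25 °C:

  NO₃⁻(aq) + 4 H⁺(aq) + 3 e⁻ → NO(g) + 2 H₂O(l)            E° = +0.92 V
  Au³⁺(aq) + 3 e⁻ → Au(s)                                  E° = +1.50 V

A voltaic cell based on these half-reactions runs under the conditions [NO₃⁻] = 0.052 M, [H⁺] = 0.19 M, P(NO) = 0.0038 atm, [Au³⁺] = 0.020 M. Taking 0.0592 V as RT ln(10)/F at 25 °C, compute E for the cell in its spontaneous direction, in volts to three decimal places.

+0.581 V

Au³⁺/Au is the cathode (higher E°), NO₃⁻/NO the anode: E°cell = +1.50 − (+0.92) = +0.58 V, n = 3.
Overall: Au³⁺(aq) + NO(g) + 2 H₂O(l) → Au(s) + NO₃⁻(aq) + 4 H⁺(aq)
Q = [NO₃⁻]·[H⁺]^4 / ([Au³⁺]·P(NO)); log Q = -0.050.
E = E° − (0.0592/n) log Q = +0.58 − (0.0592/3)(-0.050) = +0.581 V.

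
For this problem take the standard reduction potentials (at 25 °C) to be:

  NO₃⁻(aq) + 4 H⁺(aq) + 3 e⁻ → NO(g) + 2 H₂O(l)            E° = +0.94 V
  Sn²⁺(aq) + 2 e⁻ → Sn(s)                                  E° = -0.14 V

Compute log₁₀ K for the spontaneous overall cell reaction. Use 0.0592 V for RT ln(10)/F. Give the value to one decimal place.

109.5

Cathode: NO₃⁻/NO; anode: Sn²⁺/Sn. E°cell = +1.08 V, n = 6.
log K = nE°cell / 0.0592 = (6)(+1.08) / 0.0592 = 109.5.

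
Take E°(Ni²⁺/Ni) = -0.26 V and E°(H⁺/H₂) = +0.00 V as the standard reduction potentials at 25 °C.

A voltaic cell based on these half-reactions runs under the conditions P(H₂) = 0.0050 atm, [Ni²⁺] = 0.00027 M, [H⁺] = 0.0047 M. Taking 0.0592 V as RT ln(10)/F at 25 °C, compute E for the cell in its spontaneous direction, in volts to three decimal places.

H⁺/H₂ is the cathode (higher E°), Ni²⁺/Ni the anode: E°cell = +0.00 − (-0.26) = +0.26 V, n = 2.
Overall: 2 H⁺(aq) + Ni(s) → H₂(g) + Ni²⁺(aq)
Q = P(H₂)·[Ni²⁺] / ([H⁺]^2); log Q = -1.214.
E = E° − (0.0592/n) log Q = +0.26 − (0.0592/2)(-1.214) = +0.296 V.

+0.296 V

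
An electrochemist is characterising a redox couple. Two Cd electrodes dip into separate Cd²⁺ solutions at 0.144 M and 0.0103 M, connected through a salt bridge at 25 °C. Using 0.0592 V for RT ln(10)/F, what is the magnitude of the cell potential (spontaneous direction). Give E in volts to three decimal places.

+0.034 V

For a concentration cell E°cell = 0. The 0.144 M side is the cathode (reduction is favoured where [Cd²⁺] is higher).
With n = 2, E = −(0.0592/2) log([Cd²⁺]ₐₙ/[Cd²⁺]꜀ₐₜ) = −(0.0592/2) log(0.0103/0.144) = −(0.0592/2)(-1.146) = +0.034 V.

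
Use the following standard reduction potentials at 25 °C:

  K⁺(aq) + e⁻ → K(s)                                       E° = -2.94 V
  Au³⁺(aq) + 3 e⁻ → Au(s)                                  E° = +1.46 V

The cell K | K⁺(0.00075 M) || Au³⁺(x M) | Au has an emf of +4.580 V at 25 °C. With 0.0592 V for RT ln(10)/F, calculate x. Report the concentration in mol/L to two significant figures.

Au³⁺/Au is the cathode, K⁺/K the anode: E°cell = +4.40 V, n = 3.
Overall reaction: Au³⁺(aq) + 3 K(s) → Au(s) + 3 K⁺(aq); Q = [K⁺]^3/[Au³⁺]^1.
From E = E° − (0.0592/n) log Q: log Q = (E° − E)·n/0.0592 = (+4.40 − (+4.580))·3/0.0592 = -9.1216.
So 1·log[Au³⁺] = 3·log(0.00075) − log Q = -9.3748 − (-9.1216) = -0.2532; [Au³⁺] = 10^(-0.2532) ≈ 0.56 M.

0.56 M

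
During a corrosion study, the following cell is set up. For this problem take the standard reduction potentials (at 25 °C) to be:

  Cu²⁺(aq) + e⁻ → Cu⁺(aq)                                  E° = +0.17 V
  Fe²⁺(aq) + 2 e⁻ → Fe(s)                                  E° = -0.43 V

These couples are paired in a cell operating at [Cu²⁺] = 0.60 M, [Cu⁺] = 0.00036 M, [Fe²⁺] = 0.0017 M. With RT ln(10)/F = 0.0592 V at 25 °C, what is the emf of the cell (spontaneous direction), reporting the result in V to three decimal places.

+0.873 V

Cu²⁺/Cu⁺ is the cathode (higher E°), Fe²⁺/Fe the anode: E°cell = +0.17 − (-0.43) = +0.60 V, n = 2.
Overall: 2 Cu²⁺(aq) + Fe(s) → 2 Cu⁺(aq) + Fe²⁺(aq)
Q = [Cu⁺]^2·[Fe²⁺] / ([Cu²⁺]^2); log Q = -9.213.
E = E° − (0.0592/n) log Q = +0.60 − (0.0592/2)(-9.213) = +0.873 V.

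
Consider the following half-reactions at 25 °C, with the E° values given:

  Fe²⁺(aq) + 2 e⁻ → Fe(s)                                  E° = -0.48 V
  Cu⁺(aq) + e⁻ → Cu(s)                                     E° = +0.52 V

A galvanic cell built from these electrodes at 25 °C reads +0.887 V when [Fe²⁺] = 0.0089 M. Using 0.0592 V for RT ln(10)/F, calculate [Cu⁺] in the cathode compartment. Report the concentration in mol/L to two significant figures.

0.0012 M

Cu⁺/Cu is the cathode, Fe²⁺/Fe the anode: E°cell = +1.00 V, n = 2.
Overall reaction: 2 Cu⁺(aq) + Fe(s) → 2 Cu(s) + Fe²⁺(aq); Q = [Fe²⁺]^1/[Cu⁺]^2.
From E = E° − (0.0592/n) log Q: log Q = (E° − E)·n/0.0592 = (+1.00 − (+0.887))·2/0.0592 = 3.8176.
So 2·log[Cu⁺] = 1·log(0.0089) − log Q = -2.0506 − (3.8176) = -5.8682; log[Cu⁺] = -5.8682 / 2 = -2.9341; [Cu⁺] = 10^(-2.9341) ≈ 0.0012 M.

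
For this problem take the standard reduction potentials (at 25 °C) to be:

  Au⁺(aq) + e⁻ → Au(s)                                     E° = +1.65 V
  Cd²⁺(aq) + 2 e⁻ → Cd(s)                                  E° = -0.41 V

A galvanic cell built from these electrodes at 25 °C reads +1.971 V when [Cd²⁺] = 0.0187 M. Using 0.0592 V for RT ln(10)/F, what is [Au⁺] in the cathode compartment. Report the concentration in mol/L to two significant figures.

Au⁺/Au is the cathode, Cd²⁺/Cd the anode: E°cell = +2.06 V, n = 2.
Overall reaction: 2 Au⁺(aq) + Cd(s) → 2 Au(s) + Cd²⁺(aq); Q = [Cd²⁺]^1/[Au⁺]^2.
From E = E° − (0.0592/n) log Q: log Q = (E° − E)·n/0.0592 = (+2.06 − (+1.971))·2/0.0592 = 3.0068.
So 2·log[Au⁺] = 1·log(0.0187) − log Q = -1.7282 − (3.0068) = -4.7350; log[Au⁺] = -4.7350 / 2 = -2.3675; [Au⁺] = 10^(-2.3675) ≈ 0.0043 M.

0.0043 M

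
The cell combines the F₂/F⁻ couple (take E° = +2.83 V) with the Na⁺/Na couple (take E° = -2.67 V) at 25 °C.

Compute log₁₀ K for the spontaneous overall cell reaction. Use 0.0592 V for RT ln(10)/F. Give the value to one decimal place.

185.8

Cathode: F₂/F⁻; anode: Na⁺/Na. E°cell = +5.50 V, n = 2.
log K = nE°cell / 0.0592 = (2)(+5.50) / 0.0592 = 185.8.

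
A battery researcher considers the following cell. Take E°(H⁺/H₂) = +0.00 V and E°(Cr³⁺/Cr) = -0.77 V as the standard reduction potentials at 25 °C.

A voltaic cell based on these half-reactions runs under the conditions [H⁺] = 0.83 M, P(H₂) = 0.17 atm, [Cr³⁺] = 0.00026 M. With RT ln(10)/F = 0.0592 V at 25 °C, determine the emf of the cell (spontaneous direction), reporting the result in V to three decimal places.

+0.859 V

H⁺/H₂ is the cathode (higher E°), Cr³⁺/Cr the anode: E°cell = +0.00 − (-0.77) = +0.77 V, n = 6.
Overall: 6 H⁺(aq) + 2 Cr(s) → 3 H₂(g) + 2 Cr³⁺(aq)
Q = P(H₂)^3·[Cr³⁺]^2 / ([H⁺]^6); log Q = -8.993.
E = E° − (0.0592/n) log Q = +0.77 − (0.0592/6)(-8.993) = +0.859 V.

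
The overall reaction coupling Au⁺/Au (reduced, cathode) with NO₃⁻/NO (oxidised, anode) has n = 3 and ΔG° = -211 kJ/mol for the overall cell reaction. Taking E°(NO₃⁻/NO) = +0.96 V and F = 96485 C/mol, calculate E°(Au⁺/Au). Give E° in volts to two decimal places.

+1.69 V

E°cell = −ΔG°/(nF) = −(-211×10³)/((3)(96485)) = +0.729 V.
Since Au⁺/Au is the cathode and NO₃⁻/NO the anode, E°cell = E°(Au⁺/Au) − E°(NO₃⁻/NO).
So E°(Au⁺/Au) = E°cell + E°(NO₃⁻/NO) = +0.729 + (+0.96) = +1.69 V.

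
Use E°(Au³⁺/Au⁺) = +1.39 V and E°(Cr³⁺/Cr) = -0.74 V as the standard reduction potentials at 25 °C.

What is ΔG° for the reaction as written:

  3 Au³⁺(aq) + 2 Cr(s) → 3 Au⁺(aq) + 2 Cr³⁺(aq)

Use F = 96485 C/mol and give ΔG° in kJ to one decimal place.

As written, Au³⁺/Au⁺ is reduced (cathode) and Cr³⁺/Cr is oxidised (anode), so E°cell = (+1.39) − (-0.74) = +2.13 V.
Balancing electrons gives n = 6.
ΔG° = −nFE° = −(6)(96485)(+2.13) = -1,233,078 J = -1233.1 kJ.

-1233.1 kJ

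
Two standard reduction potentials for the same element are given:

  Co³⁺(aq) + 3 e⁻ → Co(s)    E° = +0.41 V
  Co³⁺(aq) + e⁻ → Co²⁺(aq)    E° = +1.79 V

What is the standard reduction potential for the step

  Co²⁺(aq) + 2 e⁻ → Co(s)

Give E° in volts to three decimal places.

-0.280 V

Sequential free energies add, so n₃E°₃ = n₁E°₁ + n₂E°₂.
With n₃ = 3, and the known step contributing 1×(+1.79) V, the unknown satisfies 2·E° = 3×(+0.41) − 1×(+1.79) = -0.560.
E° = -0.560 / 2 = -0.280 V.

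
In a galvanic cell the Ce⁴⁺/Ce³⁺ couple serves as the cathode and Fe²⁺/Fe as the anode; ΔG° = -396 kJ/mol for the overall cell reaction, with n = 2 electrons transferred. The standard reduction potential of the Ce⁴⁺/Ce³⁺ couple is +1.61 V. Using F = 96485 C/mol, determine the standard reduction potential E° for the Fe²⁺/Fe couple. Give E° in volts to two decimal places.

-0.44 V

E°cell = −ΔG°/(nF) = −(-396×10³)/((2)(96485)) = +2.052 V.
Since Ce⁴⁺/Ce³⁺ is the cathode and Fe²⁺/Fe the anode, E°cell = E°(Ce⁴⁺/Ce³⁺) − E°(Fe²⁺/Fe).
So E°(Fe²⁺/Fe) = E°(Ce⁴⁺/Ce³⁺) − E°cell = (+1.61) − (+2.052) = -0.44 V.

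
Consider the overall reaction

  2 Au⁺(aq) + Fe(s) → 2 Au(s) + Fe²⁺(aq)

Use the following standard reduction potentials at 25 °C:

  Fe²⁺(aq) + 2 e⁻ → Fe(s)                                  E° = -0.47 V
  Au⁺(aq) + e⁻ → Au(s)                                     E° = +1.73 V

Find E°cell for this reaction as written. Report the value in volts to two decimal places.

The Au⁺/Au couple has the higher reduction potential, so it is the cathode; Fe²⁺/Fe is oxidised at the anode.
E°cell = E°(cathode) − E°(anode) = (+1.73) − (-0.47) = +2.20 V.
Since E°cell > 0, the reaction is spontaneous under standard conditions.

+2.20 V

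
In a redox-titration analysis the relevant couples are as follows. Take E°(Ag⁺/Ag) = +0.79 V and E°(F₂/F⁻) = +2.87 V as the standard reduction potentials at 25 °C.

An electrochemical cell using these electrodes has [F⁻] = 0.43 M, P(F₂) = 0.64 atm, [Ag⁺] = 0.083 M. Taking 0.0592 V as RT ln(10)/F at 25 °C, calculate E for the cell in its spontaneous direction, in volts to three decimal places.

+2.160 V

F₂/F⁻ is the cathode (higher E°), Ag⁺/Ag the anode: E°cell = +2.87 − (+0.79) = +2.08 V, n = 2.
Overall: F₂(g) + 2 Ag(s) → 2 F⁻(aq) + 2 Ag⁺(aq)
Q = [F⁻]^2·[Ag⁺]^2 / (P(F₂)); log Q = -2.701.
E = E° − (0.0592/n) log Q = +2.08 − (0.0592/2)(-2.701) = +2.160 V.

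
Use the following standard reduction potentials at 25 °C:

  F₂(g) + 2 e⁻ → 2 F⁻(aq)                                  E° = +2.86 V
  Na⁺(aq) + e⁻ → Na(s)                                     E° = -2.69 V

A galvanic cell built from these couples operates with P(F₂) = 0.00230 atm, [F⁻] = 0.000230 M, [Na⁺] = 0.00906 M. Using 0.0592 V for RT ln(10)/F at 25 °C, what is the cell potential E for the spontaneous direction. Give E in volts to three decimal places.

+5.808 V

F₂/F⁻ is the cathode (higher E°), Na⁺/Na the anode: E°cell = +2.86 − (-2.69) = +5.55 V, n = 2.
Overall: F₂(g) + 2 Na(s) → 2 F⁻(aq) + 2 Na⁺(aq)
Q = [F⁻]^2·[Na⁺]^2 / (P(F₂)); log Q = -8.724.
E = E° − (0.0592/n) log Q = +5.55 − (0.0592/2)(-8.724) = +5.808 V.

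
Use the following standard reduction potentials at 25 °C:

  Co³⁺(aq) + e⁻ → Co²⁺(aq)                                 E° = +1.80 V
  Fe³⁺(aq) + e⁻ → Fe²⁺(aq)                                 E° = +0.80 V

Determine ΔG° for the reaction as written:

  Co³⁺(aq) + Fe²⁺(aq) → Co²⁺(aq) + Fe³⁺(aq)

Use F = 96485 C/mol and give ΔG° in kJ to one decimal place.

-96.5 kJ

As written, Co³⁺/Co²⁺ is reduced (cathode) and Fe³⁺/Fe²⁺ is oxidised (anode), so E°cell = (+1.80) − (+0.80) = +1.00 V.
Balancing electrons gives n = 1.
ΔG° = −nFE° = −(1)(96485)(+1.00) = -96,485 J = -96.5 kJ.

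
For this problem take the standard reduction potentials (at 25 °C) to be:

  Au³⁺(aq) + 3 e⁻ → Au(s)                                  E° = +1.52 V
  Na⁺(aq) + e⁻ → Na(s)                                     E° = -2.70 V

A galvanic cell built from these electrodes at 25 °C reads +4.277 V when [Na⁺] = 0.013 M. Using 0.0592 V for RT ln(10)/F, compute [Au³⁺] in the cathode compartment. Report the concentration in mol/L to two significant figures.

0.0017 M

Au³⁺/Au is the cathode, Na⁺/Na the anode: E°cell = +4.22 V, n = 3.
Overall reaction: Au³⁺(aq) + 3 Na(s) → Au(s) + 3 Na⁺(aq); Q = [Na⁺]^3/[Au³⁺]^1.
From E = E° − (0.0592/n) log Q: log Q = (E° − E)·n/0.0592 = (+4.22 − (+4.277))·3/0.0592 = -2.8885.
So 1·log[Au³⁺] = 3·log(0.013) − log Q = -5.6582 − (-2.8885) = -2.7697; [Au³⁺] = 10^(-2.7697) ≈ 0.0017 M.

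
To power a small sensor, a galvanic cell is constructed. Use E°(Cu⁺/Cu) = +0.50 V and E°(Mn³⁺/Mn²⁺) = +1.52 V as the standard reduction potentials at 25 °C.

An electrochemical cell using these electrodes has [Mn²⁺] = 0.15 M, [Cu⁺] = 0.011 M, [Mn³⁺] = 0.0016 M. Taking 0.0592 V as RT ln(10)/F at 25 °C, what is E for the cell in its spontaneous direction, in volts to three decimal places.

Mn³⁺/Mn²⁺ is the cathode (higher E°), Cu⁺/Cu the anode: E°cell = +1.52 − (+0.50) = +1.02 V, n = 1.
Overall: Mn³⁺(aq) + Cu(s) → Mn²⁺(aq) + Cu⁺(aq)
Q = [Mn²⁺]·[Cu⁺] / ([Mn³⁺]); log Q = 0.013.
E = E° − (0.0592/n) log Q = +1.02 − (0.0592/1)(0.013) = +1.019 V.

+1.019 V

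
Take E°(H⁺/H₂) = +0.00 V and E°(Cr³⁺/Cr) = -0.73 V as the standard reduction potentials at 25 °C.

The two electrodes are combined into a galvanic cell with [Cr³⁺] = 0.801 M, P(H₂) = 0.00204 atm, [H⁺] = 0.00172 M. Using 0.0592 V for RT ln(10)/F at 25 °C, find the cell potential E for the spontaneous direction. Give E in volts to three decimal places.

H⁺/H₂ is the cathode (higher E°), Cr³⁺/Cr the anode: E°cell = +0.00 − (-0.73) = +0.73 V, n = 6.
Overall: 6 H⁺(aq) + 2 Cr(s) → 3 H₂(g) + 2 Cr³⁺(aq)
Q = P(H₂)^3·[Cr³⁺]^2 / ([H⁺]^6); log Q = 8.323.
E = E° − (0.0592/n) log Q = +0.73 − (0.0592/6)(8.323) = +0.648 V.

+0.648 V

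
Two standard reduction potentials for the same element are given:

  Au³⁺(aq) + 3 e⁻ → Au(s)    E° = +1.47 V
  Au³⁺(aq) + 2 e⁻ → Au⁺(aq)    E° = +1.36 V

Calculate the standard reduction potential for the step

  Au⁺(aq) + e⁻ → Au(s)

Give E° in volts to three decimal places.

+1.690 V

Sequential free energies add, so n₃E°₃ = n₁E°₁ + n₂E°₂.
With n₃ = 3, and the known step contributing 2×(+1.36) V, the unknown satisfies 1·E° = 3×(+1.47) − 2×(+1.36) = +1.690.
E° = +1.690 / 1 = +1.690 V.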